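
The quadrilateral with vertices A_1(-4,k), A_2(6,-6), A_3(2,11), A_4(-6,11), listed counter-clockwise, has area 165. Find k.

-8

The doubled signed area Σ (x_i y_{i+1} − x_{i+1} y_i) is linear in k.
With k=0 it equals 234; the coefficient of k is -12 (from the two edges through A_1).
So -12·k + 234 = 2·165 = 330 ⇒ k = -8.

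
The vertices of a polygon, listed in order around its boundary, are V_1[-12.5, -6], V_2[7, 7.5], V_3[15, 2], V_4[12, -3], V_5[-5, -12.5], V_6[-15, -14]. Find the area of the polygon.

293.375

Apply the shoelace (surveyor's) formula: 2A = Σ (x_i·y_{i+1} − x_{i+1}·y_i), indices taken mod 6.
Σ = (-51.75) + (-98.5) + (-69) + (-165) + (-117.5) + (-85) = -586.75
Area = |Σ|/2 = 293.375.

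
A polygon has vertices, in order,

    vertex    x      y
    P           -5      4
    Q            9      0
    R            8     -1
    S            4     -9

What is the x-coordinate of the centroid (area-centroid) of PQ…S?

Apply Gauss's area formula. First the cross-terms c_i = x_i·y_{i+1} − x_{i+1}·y_i:
  -36, -9, -68, -29  ⇒  2A = -142, A = -71.
Then Σ (x_i + x_{i+1})·c_i = -1084, so x̄ = -1084 / (6·(-71)) = 542/213.

542/213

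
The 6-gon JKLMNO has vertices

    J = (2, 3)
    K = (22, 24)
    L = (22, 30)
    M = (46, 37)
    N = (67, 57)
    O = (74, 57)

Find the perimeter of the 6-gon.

186

|JK| = √((20)² + (21)²) = √841 = 29
|KL| = √((0)² + (6)²) = √36 = 6
|LM| = √((24)² + (7)²) = √625 = 25
|MN| = √((21)² + (20)²) = √841 = 29
|NO| = √((7)² + (0)²) = √49 = 7
|OJ| = √((-72)² + (-54)²) = √8100 = 90
Perimeter = 29 + 6 + 25 + 29 + 7 + 90 = 186.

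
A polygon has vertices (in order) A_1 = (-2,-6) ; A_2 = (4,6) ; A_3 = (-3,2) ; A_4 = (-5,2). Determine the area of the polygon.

Apply the shoelace (surveyor's) formula: 2A = Σ (x_i·y_{i+1} − x_{i+1}·y_i), indices taken mod 4.
Σ = (12) + (26) + (4) + (34) = 76
Area = |Σ|/2 = 38.

38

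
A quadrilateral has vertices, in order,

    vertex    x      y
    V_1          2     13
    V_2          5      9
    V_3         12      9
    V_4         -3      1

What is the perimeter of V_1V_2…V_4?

42

|V_1V_2| = √((3)² + (-4)²) = √25 = 5
|V_2V_3| = √((7)² + (0)²) = √49 = 7
|V_3V_4| = √((-15)² + (-8)²) = √289 = 17
|V_4V_1| = √((5)² + (12)²) = √169 = 13
Perimeter = 5 + 7 + 17 + 13 = 42.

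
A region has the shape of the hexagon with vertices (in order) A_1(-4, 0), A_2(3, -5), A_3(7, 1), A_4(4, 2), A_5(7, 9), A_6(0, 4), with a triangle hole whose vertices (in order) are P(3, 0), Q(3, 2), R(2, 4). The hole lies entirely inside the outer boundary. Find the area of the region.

Outer boundary:
A_1→A_2: (-4)(-5) − (3)(0) = 20
A_2→A_3: (3)(1) − (7)(-5) = 38
A_3→A_4: (7)(2) − (4)(1) = 10
A_4→A_5: (4)(9) − (7)(2) = 22
A_5→A_6: (7)(4) − (0)(9) = 28
A_6→A_1: (0)(0) − (-4)(4) = 16
Σ = 134
Area = |Σ|/2 = 67.
Hole:
Apply the shoelace (surveyor's) formula: 2A = Σ (x_i·y_{i+1} − x_{i+1}·y_i), indices taken mod 3.
Cross-terms: 6, 8, -12  ⇒  Σ = 2
Area = |Σ|/2 = 1.
Net area = 67 − 1 = 66.

66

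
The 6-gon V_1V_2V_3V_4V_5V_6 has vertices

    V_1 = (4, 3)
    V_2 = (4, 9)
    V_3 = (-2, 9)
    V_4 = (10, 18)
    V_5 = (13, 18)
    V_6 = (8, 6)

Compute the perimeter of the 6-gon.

|V_1V_2| = √((0)² + (6)²) = √36 = 6
|V_2V_3| = √((-6)² + (0)²) = √36 = 6
|V_3V_4| = √((12)² + (9)²) = √225 = 15
|V_4V_5| = √((3)² + (0)²) = √9 = 3
|V_5V_6| = √((-5)² + (-12)²) = √169 = 13
|V_6V_1| = √((-4)² + (-3)²) = √25 = 5
Perimeter = 6 + 6 + 15 + 3 + 13 + 5 = 48.

48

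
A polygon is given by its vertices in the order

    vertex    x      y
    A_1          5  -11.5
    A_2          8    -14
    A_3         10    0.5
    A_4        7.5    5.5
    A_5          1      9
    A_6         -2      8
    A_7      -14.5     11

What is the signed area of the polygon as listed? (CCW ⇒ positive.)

Σ = (22) + (144) + (51.25) + (62) + (26) + (94) + (111.75) = 511
Signed area = Σ/2 = 255.5 (positive ⇒ counter-clockwise traversal).

255.5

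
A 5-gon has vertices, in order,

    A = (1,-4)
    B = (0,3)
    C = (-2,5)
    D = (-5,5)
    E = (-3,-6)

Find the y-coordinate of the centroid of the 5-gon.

-10/87

Apply the shoelace formula. First the cross-terms c_i = x_i·y_{i+1} − x_{i+1}·y_i:
  3, 6, 15, 45, 18  ⇒  2A = 87, A = 43.5.
Then Σ (y_i + y_{i+1})·c_i = -30, so ȳ = -30 / (6·43.5) = -10/87.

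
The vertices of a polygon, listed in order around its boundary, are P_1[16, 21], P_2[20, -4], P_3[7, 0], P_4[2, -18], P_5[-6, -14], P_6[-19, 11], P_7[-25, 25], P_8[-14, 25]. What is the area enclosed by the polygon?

Apply the shoelace (surveyor's) formula: 2A = Σ (x_i·y_{i+1} − x_{i+1}·y_i), indices taken mod 8.
Σ = (-484) + (28) + (-126) + (-136) + (-332) + (-200) + (-275) + (-694) = -2219
Area = |Σ|/2 = 1109.5.

1109.5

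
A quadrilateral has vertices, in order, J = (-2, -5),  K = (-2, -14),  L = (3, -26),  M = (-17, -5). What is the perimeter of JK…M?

|JK| = √((0)² + (-9)²) = √81 = 9
|KL| = √((5)² + (-12)²) = √169 = 13
|LM| = √((-20)² + (21)²) = √841 = 29
|MJ| = √((15)² + (0)²) = √225 = 15
Perimeter = 9 + 13 + 29 + 15 = 66.

66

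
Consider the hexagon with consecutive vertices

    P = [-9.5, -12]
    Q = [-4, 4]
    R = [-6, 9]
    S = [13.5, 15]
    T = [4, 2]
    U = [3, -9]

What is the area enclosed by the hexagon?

Apply the shoelace (surveyor's) formula: 2A = Σ (x_i·y_{i+1} − x_{i+1}·y_i), indices taken mod 6.
Cross-terms: -86, -12, -211.5, -33, -42, -121.5  ⇒  Σ = -506
Area = |Σ|/2 = 253.

253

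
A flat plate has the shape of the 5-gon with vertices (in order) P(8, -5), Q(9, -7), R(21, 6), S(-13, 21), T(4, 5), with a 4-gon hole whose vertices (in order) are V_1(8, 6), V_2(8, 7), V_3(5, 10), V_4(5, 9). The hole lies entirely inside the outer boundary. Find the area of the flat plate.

Outer boundary:
Apply Gauss's area formula: 2A = Σ (x_i·y_{i+1} − x_{i+1}·y_i), indices taken mod 5.
Σ = (-11) + (201) + (519) + (-149) + (-60) = 500
Area = |Σ|/2 = 250.
Hole:
Apply Gauss's area formula: 2A = Σ (x_i·y_{i+1} − x_{i+1}·y_i), indices taken mod 4.
Σ = (8) + (45) + (-5) + (-42) = 6
Area = |Σ|/2 = 3.
Net area = 250 − 3 = 247.

247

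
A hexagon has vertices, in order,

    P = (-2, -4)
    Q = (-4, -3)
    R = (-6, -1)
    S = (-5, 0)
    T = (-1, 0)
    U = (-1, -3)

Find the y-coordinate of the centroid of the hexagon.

-34/21

Apply the surveyor's formula. First the cross-terms c_i = x_i·y_{i+1} − x_{i+1}·y_i:
  -10, -14, -5, 0, 3, -2  ⇒  2A = -28, A = -14.
Then Σ (y_i + y_{i+1})·c_i = 136, so ȳ = 136 / (6·(-14)) = -34/21.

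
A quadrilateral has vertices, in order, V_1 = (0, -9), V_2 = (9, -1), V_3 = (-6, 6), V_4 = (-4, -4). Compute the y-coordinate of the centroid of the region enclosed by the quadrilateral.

Apply the shoelace formula. First the cross-terms c_i = x_i·y_{i+1} − x_{i+1}·y_i:
  81, 48, 48, 36  ⇒  2A = 213, A = 106.5.
Then Σ (y_i + y_{i+1})·c_i = -942, so ȳ = -942 / (6·106.5) = -314/213.

-314/213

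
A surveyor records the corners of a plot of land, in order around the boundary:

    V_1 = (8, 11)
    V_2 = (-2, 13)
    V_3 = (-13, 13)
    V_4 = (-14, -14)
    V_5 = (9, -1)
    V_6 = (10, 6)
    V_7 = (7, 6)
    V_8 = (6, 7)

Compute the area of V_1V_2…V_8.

439

Apply the surveyor's formula: 2A = Σ (x_i·y_{i+1} − x_{i+1}·y_i), indices taken mod 8.
Cross-terms: 126, 143, 364, 140, 64, 18, 13, 10  ⇒  Σ = 878
Area = |Σ|/2 = 439.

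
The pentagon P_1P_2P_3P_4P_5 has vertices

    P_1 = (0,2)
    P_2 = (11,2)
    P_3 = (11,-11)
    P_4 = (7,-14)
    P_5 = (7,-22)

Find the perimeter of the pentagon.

62

|P_1P_2| = √((11)² + (0)²) = √121 = 11
|P_2P_3| = √((0)² + (-13)²) = √169 = 13
|P_3P_4| = √((-4)² + (-3)²) = √25 = 5
|P_4P_5| = √((0)² + (-8)²) = √64 = 8
|P_5P_1| = √((-7)² + (24)²) = √625 = 25
Perimeter = 11 + 13 + 5 + 8 + 25 = 62.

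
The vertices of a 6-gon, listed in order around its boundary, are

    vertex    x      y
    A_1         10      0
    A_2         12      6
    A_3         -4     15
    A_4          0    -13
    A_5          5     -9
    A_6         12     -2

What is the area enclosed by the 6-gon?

249.5

Apply Gauss's area formula: 2A = Σ (x_i·y_{i+1} − x_{i+1}·y_i), indices taken mod 6.
Σ = (60) + (204) + (52) + (65) + (98) + (20) = 499
Area = |Σ|/2 = 249.5.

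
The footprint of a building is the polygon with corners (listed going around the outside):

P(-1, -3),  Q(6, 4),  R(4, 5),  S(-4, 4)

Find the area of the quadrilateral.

Cross-terms: 14, 14, 36, 16  ⇒  Σ = 80
Area = |Σ|/2 = 40.

40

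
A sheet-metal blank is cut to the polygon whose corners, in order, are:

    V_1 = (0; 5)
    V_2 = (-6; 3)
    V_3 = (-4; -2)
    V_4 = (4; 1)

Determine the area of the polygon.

Apply the shoelace (surveyor's) formula: 2A = Σ (x_i·y_{i+1} − x_{i+1}·y_i), indices taken mod 4.
Σ = (30) + (24) + (4) + (20) = 78
Area = |Σ|/2 = 39.

39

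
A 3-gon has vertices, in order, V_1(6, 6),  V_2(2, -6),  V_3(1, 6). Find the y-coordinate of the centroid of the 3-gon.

2

Apply the shoelace formula. First the cross-terms c_i = x_i·y_{i+1} − x_{i+1}·y_i:
  -48, 18, -30  ⇒  2A = -60, A = -30.
Then Σ (y_i + y_{i+1})·c_i = -360, so ȳ = -360 / (6·(-30)) = 2.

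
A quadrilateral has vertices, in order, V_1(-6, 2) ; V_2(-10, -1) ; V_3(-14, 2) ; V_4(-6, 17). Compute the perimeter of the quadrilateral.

42

|V_1V_2| = √((-4)² + (-3)²) = √25 = 5
|V_2V_3| = √((-4)² + (3)²) = √25 = 5
|V_3V_4| = √((8)² + (15)²) = √289 = 17
|V_4V_1| = √((0)² + (-15)²) = √225 = 15
Perimeter = 5 + 5 + 17 + 15 = 42.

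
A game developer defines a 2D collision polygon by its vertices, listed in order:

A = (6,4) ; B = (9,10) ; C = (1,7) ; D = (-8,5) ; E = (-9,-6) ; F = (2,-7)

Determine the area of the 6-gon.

Apply the surveyor's formula: 2A = Σ (x_i·y_{i+1} − x_{i+1}·y_i), indices taken mod 6.
Cross-terms: 24, 53, 61, 93, 75, 50  ⇒  Σ = 356
Area = |Σ|/2 = 178.

178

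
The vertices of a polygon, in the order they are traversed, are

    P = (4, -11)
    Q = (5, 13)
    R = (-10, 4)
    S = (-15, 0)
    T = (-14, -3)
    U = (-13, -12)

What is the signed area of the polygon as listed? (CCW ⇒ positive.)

341

Apply Gauss's area formula: 2A = Σ (x_i·y_{i+1} − x_{i+1}·y_i), indices taken mod 6.
Σ = (107) + (150) + (60) + (45) + (129) + (191) = 682
Signed area = Σ/2 = 341 (positive ⇒ counter-clockwise traversal).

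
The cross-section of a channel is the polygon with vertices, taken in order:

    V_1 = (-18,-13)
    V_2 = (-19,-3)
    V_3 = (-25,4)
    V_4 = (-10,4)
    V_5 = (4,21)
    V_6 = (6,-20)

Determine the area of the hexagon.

Σ = (-193) + (-151) + (-60) + (-226) + (-206) + (-438) = -1274
Area = |Σ|/2 = 637.

637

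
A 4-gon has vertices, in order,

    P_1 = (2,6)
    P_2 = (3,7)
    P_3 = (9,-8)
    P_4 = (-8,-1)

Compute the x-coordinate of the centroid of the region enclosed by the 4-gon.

41/30

Apply the surveyor's formula. First the cross-terms c_i = x_i·y_{i+1} − x_{i+1}·y_i:
  -4, -87, -73, -46  ⇒  2A = -210, A = -105.
Then Σ (x_i + x_{i+1})·c_i = -861, so x̄ = -861 / (6·(-105)) = 41/30.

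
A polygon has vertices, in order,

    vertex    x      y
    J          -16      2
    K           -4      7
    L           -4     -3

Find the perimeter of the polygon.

36

|JK| = √((12)² + (5)²) = √169 = 13
|KL| = √((0)² + (-10)²) = √100 = 10
|LJ| = √((-12)² + (5)²) = √169 = 13
Perimeter = 13 + 10 + 13 = 36.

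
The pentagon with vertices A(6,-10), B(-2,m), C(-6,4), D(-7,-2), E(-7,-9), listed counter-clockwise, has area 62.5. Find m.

-5

Write out the shoelace sum; only the two edges meeting at B involve m:
2·Area = [(6·m − (-2)·(-10)) + ((-2)·4 − (-6)·m)] + 213
       = 12·m + 185 = 125
⇒ m = -5.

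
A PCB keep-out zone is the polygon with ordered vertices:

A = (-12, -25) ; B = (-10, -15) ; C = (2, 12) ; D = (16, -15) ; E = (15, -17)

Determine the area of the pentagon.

Apply the surveyor's formula: 2A = Σ (x_i·y_{i+1} − x_{i+1}·y_i), indices taken mod 5.
Σ = (-70) + (-90) + (-222) + (-47) + (-579) = -1008
Area = |Σ|/2 = 504.

504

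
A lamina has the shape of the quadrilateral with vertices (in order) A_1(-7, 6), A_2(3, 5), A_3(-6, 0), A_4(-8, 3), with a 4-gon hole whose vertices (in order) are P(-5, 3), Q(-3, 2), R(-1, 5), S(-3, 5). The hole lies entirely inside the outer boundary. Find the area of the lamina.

28

Outer boundary:
Apply the surveyor's formula: 2A = Σ (x_i·y_{i+1} − x_{i+1}·y_i), indices taken mod 4.
Σ = (-53) + (30) + (-18) + (-27) = -68
Area = |Σ|/2 = 34.
Hole:
Σ = (-1) + (-13) + (10) + (16) = 12
Area = |Σ|/2 = 6.
Net area = 34 − 6 = 28.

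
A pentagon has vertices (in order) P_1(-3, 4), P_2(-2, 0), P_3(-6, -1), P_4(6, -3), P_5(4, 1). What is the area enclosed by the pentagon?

Σ = (8) + (2) + (24) + (18) + (19) = 71
Area = |Σ|/2 = 35.5.

35.5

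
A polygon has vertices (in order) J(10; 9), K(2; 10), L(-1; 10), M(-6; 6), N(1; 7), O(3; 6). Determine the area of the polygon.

35

Apply the surveyor's formula: 2A = Σ (x_i·y_{i+1} − x_{i+1}·y_i), indices taken mod 6.
J→K: (10)(10) − (2)(9) = 82
K→L: (2)(10) − (-1)(10) = 30
L→M: (-1)(6) − (-6)(10) = 54
M→N: (-6)(7) − (1)(6) = -48
N→O: (1)(6) − (3)(7) = -15
O→J: (3)(9) − (10)(6) = -33
Σ = 70
Area = |Σ|/2 = 35.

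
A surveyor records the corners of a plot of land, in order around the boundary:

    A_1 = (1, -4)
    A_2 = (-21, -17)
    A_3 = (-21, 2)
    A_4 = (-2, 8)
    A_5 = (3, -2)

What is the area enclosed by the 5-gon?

Σ = (-101) + (-399) + (-164) + (-20) + (-10) = -694
Area = |Σ|/2 = 347.

347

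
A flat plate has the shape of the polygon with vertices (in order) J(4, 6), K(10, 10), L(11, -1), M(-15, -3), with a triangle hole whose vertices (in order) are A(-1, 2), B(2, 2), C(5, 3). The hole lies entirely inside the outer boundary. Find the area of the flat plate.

131.5

Outer boundary:
Cross-terms: -20, -120, -48, -78  ⇒  Σ = -266
Area = |Σ|/2 = 133.
Hole:
Apply the surveyor's formula: 2A = Σ (x_i·y_{i+1} − x_{i+1}·y_i), indices taken mod 3.
Cross-terms: -6, -4, 13  ⇒  Σ = 3
Area = |Σ|/2 = 1.5.
Net area = 133 − 1.5 = 131.5.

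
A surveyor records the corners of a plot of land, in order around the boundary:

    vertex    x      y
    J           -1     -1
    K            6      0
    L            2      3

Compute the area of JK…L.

Σ = (6) + (18) + (1) = 25
Area = |Σ|/2 = 12.5.

12.5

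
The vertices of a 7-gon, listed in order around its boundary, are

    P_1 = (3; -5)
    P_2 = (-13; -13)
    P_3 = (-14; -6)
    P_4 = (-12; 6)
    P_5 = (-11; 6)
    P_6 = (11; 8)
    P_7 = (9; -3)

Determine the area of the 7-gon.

332.5

Apply Gauss's area formula: 2A = Σ (x_i·y_{i+1} − x_{i+1}·y_i), indices taken mod 7.
Σ = (-104) + (-104) + (-156) + (-6) + (-154) + (-105) + (-36) = -665
Area = |Σ|/2 = 332.5.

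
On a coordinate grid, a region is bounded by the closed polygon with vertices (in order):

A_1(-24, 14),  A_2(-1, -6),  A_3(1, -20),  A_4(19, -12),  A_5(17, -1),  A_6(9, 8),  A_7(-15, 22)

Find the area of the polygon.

759

Apply the shoelace (surveyor's) formula: 2A = Σ (x_i·y_{i+1} − x_{i+1}·y_i), indices taken mod 7.
Cross-terms: 158, 26, 368, 185, 145, 318, 318  ⇒  Σ = 1518
Area = |Σ|/2 = 759.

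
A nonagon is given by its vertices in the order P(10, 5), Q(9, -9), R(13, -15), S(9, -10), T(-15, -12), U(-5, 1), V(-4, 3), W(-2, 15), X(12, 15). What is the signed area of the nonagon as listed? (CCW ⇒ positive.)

Apply the shoelace (surveyor's) formula: 2A = Σ (x_i·y_{i+1} − x_{i+1}·y_i), indices taken mod 9.
Σ = (-135) + (-18) + (5) + (-258) + (-75) + (-11) + (-54) + (-210) + (-90) = -846
Signed area = Σ/2 = -423 (negative ⇒ clockwise traversal).

-423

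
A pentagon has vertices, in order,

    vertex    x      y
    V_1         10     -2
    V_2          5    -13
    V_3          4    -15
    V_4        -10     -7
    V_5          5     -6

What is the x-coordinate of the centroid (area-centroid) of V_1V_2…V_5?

83/66

Apply the shoelace (surveyor's) formula. First the cross-terms c_i = x_i·y_{i+1} − x_{i+1}·y_i:
  -120, -23, -178, 95, 50  ⇒  2A = -176, A = -88.
Then Σ (x_i + x_{i+1})·c_i = -664, so x̄ = -664 / (6·(-88)) = 83/66.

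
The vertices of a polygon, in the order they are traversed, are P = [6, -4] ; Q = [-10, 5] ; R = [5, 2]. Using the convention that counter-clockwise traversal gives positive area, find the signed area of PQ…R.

-43.5

P→Q: (6)(5) − (-10)(-4) = -10
Q→R: (-10)(2) − (5)(5) = -45
R→P: (5)(-4) − (6)(2) = -32
Σ = -87
Signed area = Σ/2 = -43.5 (negative ⇒ clockwise traversal).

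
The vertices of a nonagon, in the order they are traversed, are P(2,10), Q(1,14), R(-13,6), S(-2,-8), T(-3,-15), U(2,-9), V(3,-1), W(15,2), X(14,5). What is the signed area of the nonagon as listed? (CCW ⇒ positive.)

304

Cross-terms: 18, 188, 116, 6, 57, 25, 21, 47, 130  ⇒  Σ = 608
Signed area = Σ/2 = 304 (positive ⇒ counter-clockwise traversal).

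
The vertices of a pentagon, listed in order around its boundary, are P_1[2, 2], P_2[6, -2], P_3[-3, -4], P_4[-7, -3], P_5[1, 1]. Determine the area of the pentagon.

34.5

P_1→P_2: (2)(-2) − (6)(2) = -16
P_2→P_3: (6)(-4) − (-3)(-2) = -30
P_3→P_4: (-3)(-3) − (-7)(-4) = -19
P_4→P_5: (-7)(1) − (1)(-3) = -4
P_5→P_1: (1)(2) − (2)(1) = 0
Σ = -69
Area = |Σ|/2 = 34.5.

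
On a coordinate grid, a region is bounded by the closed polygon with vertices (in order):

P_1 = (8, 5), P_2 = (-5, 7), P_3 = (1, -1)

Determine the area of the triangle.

Cross-terms: 81, -2, 13  ⇒  Σ = 92
Area = |Σ|/2 = 46.

46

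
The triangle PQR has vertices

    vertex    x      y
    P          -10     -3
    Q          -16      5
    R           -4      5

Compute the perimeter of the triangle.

32

|PQ| = √((-6)² + (8)²) = √100 = 10
|QR| = √((12)² + (0)²) = √144 = 12
|RP| = √((-6)² + (-8)²) = √100 = 10
Perimeter = 10 + 12 + 10 = 32.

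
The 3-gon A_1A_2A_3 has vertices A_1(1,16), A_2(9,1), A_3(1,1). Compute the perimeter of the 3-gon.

40

|A_1A_2| = √((8)² + (-15)²) = √289 = 17
|A_2A_3| = √((-8)² + (0)²) = √64 = 8
|A_3A_1| = √((0)² + (15)²) = √225 = 15
Perimeter = 17 + 8 + 15 = 40.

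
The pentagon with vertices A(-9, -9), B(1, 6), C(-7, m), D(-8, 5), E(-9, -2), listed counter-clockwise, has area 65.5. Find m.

5

The doubled signed area Σ (x_i y_{i+1} − x_{i+1} y_i) is linear in m.
With m=0 it equals 86; the coefficient of m is 9 (from the two edges through C).
So 9·m + 86 = 2·65.5 = 131 ⇒ m = 5.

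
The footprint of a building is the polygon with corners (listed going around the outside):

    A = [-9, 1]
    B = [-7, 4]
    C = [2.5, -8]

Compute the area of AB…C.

A→B: (-9)(4) − (-7)(1) = -29
B→C: (-7)(-8) − (2.5)(4) = 46
C→A: (2.5)(1) − (-9)(-8) = -69.5
Σ = -52.5
Area = |Σ|/2 = 26.25.

26.25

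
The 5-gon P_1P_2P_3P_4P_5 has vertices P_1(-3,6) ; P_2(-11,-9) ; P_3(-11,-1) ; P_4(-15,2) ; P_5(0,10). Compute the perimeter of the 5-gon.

|P_1P_2| = √((-8)² + (-15)²) = √289 = 17
|P_2P_3| = √((0)² + (8)²) = √64 = 8
|P_3P_4| = √((-4)² + (3)²) = √25 = 5
|P_4P_5| = √((15)² + (8)²) = √289 = 17
|P_5P_1| = √((-3)² + (-4)²) = √25 = 5
Perimeter = 17 + 8 + 5 + 17 + 5 = 52.

52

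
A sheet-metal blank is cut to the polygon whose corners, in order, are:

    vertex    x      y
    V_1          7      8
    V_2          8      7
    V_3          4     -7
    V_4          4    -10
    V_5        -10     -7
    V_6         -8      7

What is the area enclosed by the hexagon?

Σ = (-15) + (-84) + (-12) + (-128) + (-126) + (-113) = -478
Area = |Σ|/2 = 239.

239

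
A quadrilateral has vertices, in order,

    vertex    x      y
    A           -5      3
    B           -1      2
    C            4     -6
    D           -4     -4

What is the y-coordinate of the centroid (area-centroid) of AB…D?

-5/3

Apply Gauss's area formula. First the cross-terms c_i = x_i·y_{i+1} − x_{i+1}·y_i:
  -7, -2, -40, -32  ⇒  2A = -81, A = -40.5.
Then Σ (y_i + y_{i+1})·c_i = 405, so ȳ = 405 / (6·(-40.5)) = -5/3.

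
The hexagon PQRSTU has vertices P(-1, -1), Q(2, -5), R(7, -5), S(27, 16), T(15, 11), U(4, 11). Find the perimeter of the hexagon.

|PQ| = √((3)² + (-4)²) = √25 = 5
|QR| = √((5)² + (0)²) = √25 = 5
|RS| = √((20)² + (21)²) = √841 = 29
|ST| = √((-12)² + (-5)²) = √169 = 13
|TU| = √((-11)² + (0)²) = √121 = 11
|UP| = √((-5)² + (-12)²) = √169 = 13
Perimeter = 5 + 5 + 29 + 13 + 11 + 13 = 76.

76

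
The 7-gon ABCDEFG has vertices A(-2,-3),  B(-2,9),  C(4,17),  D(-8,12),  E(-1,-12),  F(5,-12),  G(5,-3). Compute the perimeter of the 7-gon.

82

|AB| = √((0)² + (12)²) = √144 = 12
|BC| = √((6)² + (8)²) = √100 = 10
|CD| = √((-12)² + (-5)²) = √169 = 13
|DE| = √((7)² + (-24)²) = √625 = 25
|EF| = √((6)² + (0)²) = √36 = 6
|FG| = √((0)² + (9)²) = √81 = 9
|GA| = √((-7)² + (0)²) = √49 = 7
Perimeter = 12 + 10 + 13 + 25 + 6 + 9 + 7 = 82.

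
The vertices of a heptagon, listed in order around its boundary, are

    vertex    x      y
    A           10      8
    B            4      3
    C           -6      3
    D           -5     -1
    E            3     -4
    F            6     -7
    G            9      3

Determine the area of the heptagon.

A→B: (10)(3) − (4)(8) = -2
B→C: (4)(3) − (-6)(3) = 30
C→D: (-6)(-1) − (-5)(3) = 21
D→E: (-5)(-4) − (3)(-1) = 23
E→F: (3)(-7) − (6)(-4) = 3
F→G: (6)(3) − (9)(-7) = 81
G→A: (9)(8) − (10)(3) = 42
Σ = 198
Area = |Σ|/2 = 99.

99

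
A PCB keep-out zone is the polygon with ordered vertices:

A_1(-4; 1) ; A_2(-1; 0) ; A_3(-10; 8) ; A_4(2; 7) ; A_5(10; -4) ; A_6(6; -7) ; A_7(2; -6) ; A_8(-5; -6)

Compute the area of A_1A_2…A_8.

155

Apply Gauss's area formula: 2A = Σ (x_i·y_{i+1} − x_{i+1}·y_i), indices taken mod 8.
Cross-terms: 1, -8, -86, -78, -46, -22, -42, -29  ⇒  Σ = -310
Area = |Σ|/2 = 155.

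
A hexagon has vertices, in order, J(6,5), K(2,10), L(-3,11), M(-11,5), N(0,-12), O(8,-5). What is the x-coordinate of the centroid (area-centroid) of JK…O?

Apply Gauss's area formula. First the cross-terms c_i = x_i·y_{i+1} − x_{i+1}·y_i:
  50, 52, 106, 132, 96, 70  ⇒  2A = 506, A = 253.
Then Σ (x_i + x_{i+1})·c_i = -840, so x̄ = -840 / (6·253) = -140/253.

-140/253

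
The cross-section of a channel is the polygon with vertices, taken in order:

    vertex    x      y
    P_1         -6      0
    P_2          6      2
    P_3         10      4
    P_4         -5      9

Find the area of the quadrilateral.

P_1→P_2: (-6)(2) − (6)(0) = -12
P_2→P_3: (6)(4) − (10)(2) = 4
P_3→P_4: (10)(9) − (-5)(4) = 110
P_4→P_1: (-5)(0) − (-6)(9) = 54
Σ = 156
Area = |Σ|/2 = 78.

78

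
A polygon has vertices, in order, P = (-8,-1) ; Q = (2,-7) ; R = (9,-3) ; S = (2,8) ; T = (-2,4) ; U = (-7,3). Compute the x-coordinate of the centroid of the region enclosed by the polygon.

79/135

Apply the shoelace (surveyor's) formula. First the cross-terms c_i = x_i·y_{i+1} − x_{i+1}·y_i:
  58, 57, 78, 24, 22, 31  ⇒  2A = 270, A = 135.
Then Σ (x_i + x_{i+1})·c_i = 474, so x̄ = 474 / (6·135) = 79/135.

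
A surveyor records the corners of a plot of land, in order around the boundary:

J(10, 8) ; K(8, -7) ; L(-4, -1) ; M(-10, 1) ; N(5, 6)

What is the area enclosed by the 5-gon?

Apply the shoelace (surveyor's) formula: 2A = Σ (x_i·y_{i+1} − x_{i+1}·y_i), indices taken mod 5.
Σ = (-134) + (-36) + (-14) + (-65) + (-20) = -269
Area = |Σ|/2 = 134.5.

134.5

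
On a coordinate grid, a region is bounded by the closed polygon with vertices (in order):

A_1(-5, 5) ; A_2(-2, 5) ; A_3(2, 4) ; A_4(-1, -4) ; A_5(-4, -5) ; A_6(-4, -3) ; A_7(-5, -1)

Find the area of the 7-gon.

Apply the shoelace (surveyor's) formula: 2A = Σ (x_i·y_{i+1} − x_{i+1}·y_i), indices taken mod 7.
Cross-terms: -15, -18, -4, -11, -8, -11, -30  ⇒  Σ = -97
Area = |Σ|/2 = 48.5.

48.5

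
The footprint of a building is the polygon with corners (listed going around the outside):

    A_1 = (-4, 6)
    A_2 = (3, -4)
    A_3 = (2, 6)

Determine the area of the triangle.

30

A_1→A_2: (-4)(-4) − (3)(6) = -2
A_2→A_3: (3)(6) − (2)(-4) = 26
A_3→A_1: (2)(6) − (-4)(6) = 36
Σ = 60
Area = |Σ|/2 = 30.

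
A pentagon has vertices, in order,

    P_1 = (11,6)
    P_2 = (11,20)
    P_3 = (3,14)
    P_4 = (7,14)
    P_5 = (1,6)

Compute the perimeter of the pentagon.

|P_1P_2| = √((0)² + (14)²) = √196 = 14
|P_2P_3| = √((-8)² + (-6)²) = √100 = 10
|P_3P_4| = √((4)² + (0)²) = √16 = 4
|P_4P_5| = √((-6)² + (-8)²) = √100 = 10
|P_5P_1| = √((10)² + (0)²) = √100 = 10
Perimeter = 14 + 10 + 4 + 10 + 10 = 48.

48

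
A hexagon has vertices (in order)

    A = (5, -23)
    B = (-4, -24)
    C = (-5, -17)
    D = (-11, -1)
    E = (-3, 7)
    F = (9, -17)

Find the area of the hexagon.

330

A→B: (5)(-24) − (-4)(-23) = -212
B→C: (-4)(-17) − (-5)(-24) = -52
C→D: (-5)(-1) − (-11)(-17) = -182
D→E: (-11)(7) − (-3)(-1) = -80
E→F: (-3)(-17) − (9)(7) = -12
F→A: (9)(-23) − (5)(-17) = -122
Σ = -660
Area = |Σ|/2 = 330.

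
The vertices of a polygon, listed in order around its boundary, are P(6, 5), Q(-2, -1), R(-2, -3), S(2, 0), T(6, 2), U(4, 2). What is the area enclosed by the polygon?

Apply Gauss's area formula: 2A = Σ (x_i·y_{i+1} − x_{i+1}·y_i), indices taken mod 6.
Σ = (4) + (4) + (6) + (4) + (4) + (8) = 30
Area = |Σ|/2 = 15.

15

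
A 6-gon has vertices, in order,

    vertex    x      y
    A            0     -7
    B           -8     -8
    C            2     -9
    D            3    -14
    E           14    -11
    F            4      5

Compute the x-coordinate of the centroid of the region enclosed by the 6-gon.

Apply the surveyor's formula. First the cross-terms c_i = x_i·y_{i+1} − x_{i+1}·y_i:
  -56, 88, -1, 163, 114, -28  ⇒  2A = 280, A = 140.
Then Σ (x_i + x_{i+1})·c_i = 4626, so x̄ = 4626 / (6·140) = 771/140.

771/140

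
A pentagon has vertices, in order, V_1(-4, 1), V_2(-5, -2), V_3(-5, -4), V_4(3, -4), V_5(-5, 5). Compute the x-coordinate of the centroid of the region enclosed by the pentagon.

Apply the surveyor's formula. First the cross-terms c_i = x_i·y_{i+1} − x_{i+1}·y_i:
  13, 10, 32, -5, 15  ⇒  2A = 65, A = 32.5.
Then Σ (x_i + x_{i+1})·c_i = -406, so x̄ = -406 / (6·32.5) = -406/195.

-406/195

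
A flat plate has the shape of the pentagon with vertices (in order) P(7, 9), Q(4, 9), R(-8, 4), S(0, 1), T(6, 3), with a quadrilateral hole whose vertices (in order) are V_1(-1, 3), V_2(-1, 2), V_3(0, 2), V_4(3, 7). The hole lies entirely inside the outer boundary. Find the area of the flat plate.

Outer boundary:
Cross-terms: 27, 88, -8, -6, 33  ⇒  Σ = 134
Area = |Σ|/2 = 67.
Hole:
Cross-terms: 1, -2, -6, 16  ⇒  Σ = 9
Area = |Σ|/2 = 4.5.
Net area = 67 − 4.5 = 62.5.

62.5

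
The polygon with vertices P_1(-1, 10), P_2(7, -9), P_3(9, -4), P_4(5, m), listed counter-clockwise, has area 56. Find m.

Write out the shoelace sum; only the two edges meeting at P_4 involve m:
2·Area = [(9·m − 5·(-4)) + (5·10 − (-1)·m)] + -8
       = 10·m + 62 = 112
⇒ m = 5.

5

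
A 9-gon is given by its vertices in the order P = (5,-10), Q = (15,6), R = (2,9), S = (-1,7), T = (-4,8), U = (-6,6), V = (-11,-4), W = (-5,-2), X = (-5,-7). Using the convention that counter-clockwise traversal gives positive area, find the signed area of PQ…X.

Σ = (180) + (123) + (23) + (20) + (24) + (90) + (2) + (25) + (85) = 572
Signed area = Σ/2 = 286 (positive ⇒ counter-clockwise traversal).

286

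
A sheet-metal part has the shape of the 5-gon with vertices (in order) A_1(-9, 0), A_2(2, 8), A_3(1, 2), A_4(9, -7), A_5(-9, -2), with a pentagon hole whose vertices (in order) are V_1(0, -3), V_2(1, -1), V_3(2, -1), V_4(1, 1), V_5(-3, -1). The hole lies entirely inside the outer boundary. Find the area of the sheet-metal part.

91

Outer boundary:
Apply Gauss's area formula: 2A = Σ (x_i·y_{i+1} − x_{i+1}·y_i), indices taken mod 5.
Σ = (-72) + (-4) + (-25) + (-81) + (-18) = -200
Area = |Σ|/2 = 100.
Hole:
Apply the shoelace (surveyor's) formula: 2A = Σ (x_i·y_{i+1} − x_{i+1}·y_i), indices taken mod 5.
Cross-terms: 3, 1, 3, 2, 9  ⇒  Σ = 18
Area = |Σ|/2 = 9.
Net area = 100 − 9 = 91.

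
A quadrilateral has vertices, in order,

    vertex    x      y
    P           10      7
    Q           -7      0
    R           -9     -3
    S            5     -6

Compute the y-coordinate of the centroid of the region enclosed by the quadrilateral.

Apply the shoelace formula. First the cross-terms c_i = x_i·y_{i+1} − x_{i+1}·y_i:
  49, 21, 69, 95  ⇒  2A = 234, A = 117.
Then Σ (y_i + y_{i+1})·c_i = -246, so ȳ = -246 / (6·117) = -41/117.

-41/117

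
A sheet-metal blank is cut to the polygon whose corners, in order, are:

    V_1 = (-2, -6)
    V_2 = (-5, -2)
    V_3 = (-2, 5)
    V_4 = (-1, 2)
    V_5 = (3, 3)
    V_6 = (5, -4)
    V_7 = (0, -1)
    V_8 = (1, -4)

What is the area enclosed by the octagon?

Apply Gauss's area formula: 2A = Σ (x_i·y_{i+1} − x_{i+1}·y_i), indices taken mod 8.
Σ = (-26) + (-29) + (1) + (-9) + (-27) + (-5) + (1) + (-14) = -108
Area = |Σ|/2 = 54.

54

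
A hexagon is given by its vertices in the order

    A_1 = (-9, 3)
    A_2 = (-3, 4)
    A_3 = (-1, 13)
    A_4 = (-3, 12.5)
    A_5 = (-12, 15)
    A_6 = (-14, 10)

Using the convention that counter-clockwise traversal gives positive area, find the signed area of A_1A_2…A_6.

Apply the shoelace formula: 2A = Σ (x_i·y_{i+1} − x_{i+1}·y_i), indices taken mod 6.
Σ = (-27) + (-35) + (26.5) + (105) + (90) + (48) = 207.5
Signed area = Σ/2 = 103.75 (positive ⇒ counter-clockwise traversal).

103.75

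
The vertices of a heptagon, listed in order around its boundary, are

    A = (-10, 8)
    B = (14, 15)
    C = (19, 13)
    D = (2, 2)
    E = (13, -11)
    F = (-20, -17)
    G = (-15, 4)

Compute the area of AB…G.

628.5

A→B: (-10)(15) − (14)(8) = -262
B→C: (14)(13) − (19)(15) = -103
C→D: (19)(2) − (2)(13) = 12
D→E: (2)(-11) − (13)(2) = -48
E→F: (13)(-17) − (-20)(-11) = -441
F→G: (-20)(4) − (-15)(-17) = -335
G→A: (-15)(8) − (-10)(4) = -80
Σ = -1257
Area = |Σ|/2 = 628.5.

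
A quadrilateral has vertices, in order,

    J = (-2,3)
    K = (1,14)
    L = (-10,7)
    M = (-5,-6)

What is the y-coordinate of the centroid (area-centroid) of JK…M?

114/23

Apply Gauss's area formula. First the cross-terms c_i = x_i·y_{i+1} − x_{i+1}·y_i:
  -31, 147, 95, -27  ⇒  2A = 184, A = 92.
Then Σ (y_i + y_{i+1})·c_i = 2736, so ȳ = 2736 / (6·92) = 114/23.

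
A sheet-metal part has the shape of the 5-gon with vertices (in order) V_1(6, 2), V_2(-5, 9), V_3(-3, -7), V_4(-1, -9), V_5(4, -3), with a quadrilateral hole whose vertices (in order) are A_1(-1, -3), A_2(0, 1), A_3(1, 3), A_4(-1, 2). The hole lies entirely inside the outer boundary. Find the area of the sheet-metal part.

Outer boundary:
Apply the shoelace (surveyor's) formula: 2A = Σ (x_i·y_{i+1} − x_{i+1}·y_i), indices taken mod 5.
Σ = (64) + (62) + (20) + (39) + (26) = 211
Area = |Σ|/2 = 105.5.
Hole:
A_1→A_2: (-1)(1) − (0)(-3) = -1
A_2→A_3: (0)(3) − (1)(1) = -1
A_3→A_4: (1)(2) − (-1)(3) = 5
A_4→A_1: (-1)(-3) − (-1)(2) = 5
Σ = 8
Area = |Σ|/2 = 4.
Net area = 105.5 − 4 = 101.5.

101.5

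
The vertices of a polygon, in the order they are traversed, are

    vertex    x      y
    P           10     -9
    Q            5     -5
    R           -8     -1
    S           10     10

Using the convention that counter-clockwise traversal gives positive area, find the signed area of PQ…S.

Apply the surveyor's formula: 2A = Σ (x_i·y_{i+1} − x_{i+1}·y_i), indices taken mod 4.
Σ = (-5) + (-45) + (-70) + (-190) = -310
Signed area = Σ/2 = -155 (negative ⇒ clockwise traversal).

-155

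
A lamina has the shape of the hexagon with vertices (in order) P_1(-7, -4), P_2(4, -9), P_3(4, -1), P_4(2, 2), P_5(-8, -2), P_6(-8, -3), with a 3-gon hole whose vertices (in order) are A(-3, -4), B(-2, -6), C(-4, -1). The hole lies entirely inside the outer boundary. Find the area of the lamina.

Outer boundary:
Apply the shoelace formula: 2A = Σ (x_i·y_{i+1} − x_{i+1}·y_i), indices taken mod 6.
Σ = (79) + (32) + (10) + (12) + (8) + (11) = 152
Area = |Σ|/2 = 76.
Hole:
Apply Gauss's area formula: 2A = Σ (x_i·y_{i+1} − x_{i+1}·y_i), indices taken mod 3.
Σ = (10) + (-22) + (13) = 1
Area = |Σ|/2 = 0.5.
Net area = 76 − 0.5 = 75.5.

75.5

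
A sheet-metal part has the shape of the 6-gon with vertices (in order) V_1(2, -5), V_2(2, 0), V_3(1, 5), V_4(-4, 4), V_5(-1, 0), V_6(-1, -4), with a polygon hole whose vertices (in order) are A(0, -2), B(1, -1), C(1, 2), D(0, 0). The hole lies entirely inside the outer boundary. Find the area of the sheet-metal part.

Outer boundary:
Apply the shoelace formula: 2A = Σ (x_i·y_{i+1} − x_{i+1}·y_i), indices taken mod 6.
Σ = (10) + (10) + (24) + (4) + (4) + (13) = 65
Area = |Σ|/2 = 32.5.
Hole:
Σ = (2) + (3) + (0) + (0) = 5
Area = |Σ|/2 = 2.5.
Net area = 32.5 − 2.5 = 30.

30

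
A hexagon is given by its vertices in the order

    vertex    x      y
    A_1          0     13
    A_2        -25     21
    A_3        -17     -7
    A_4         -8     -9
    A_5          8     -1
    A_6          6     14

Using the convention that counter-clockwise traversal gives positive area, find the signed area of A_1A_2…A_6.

Apply Gauss's area formula: 2A = Σ (x_i·y_{i+1} − x_{i+1}·y_i), indices taken mod 6.
Cross-terms: 325, 532, 97, 80, 118, 78  ⇒  Σ = 1230
Signed area = Σ/2 = 615 (positive ⇒ counter-clockwise traversal).

615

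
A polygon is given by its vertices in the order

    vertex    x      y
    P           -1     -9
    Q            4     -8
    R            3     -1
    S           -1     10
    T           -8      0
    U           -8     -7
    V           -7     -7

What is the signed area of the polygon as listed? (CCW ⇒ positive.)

Σ = (44) + (20) + (29) + (80) + (56) + (7) + (56) = 292
Signed area = Σ/2 = 146 (positive ⇒ counter-clockwise traversal).

146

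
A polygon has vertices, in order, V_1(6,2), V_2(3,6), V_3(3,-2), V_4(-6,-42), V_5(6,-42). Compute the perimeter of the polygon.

110

|V_1V_2| = √((-3)² + (4)²) = √25 = 5
|V_2V_3| = √((0)² + (-8)²) = √64 = 8
|V_3V_4| = √((-9)² + (-40)²) = √1681 = 41
|V_4V_5| = √((12)² + (0)²) = √144 = 12
|V_5V_1| = √((0)² + (44)²) = √1936 = 44
Perimeter = 5 + 8 + 41 + 12 + 44 = 110.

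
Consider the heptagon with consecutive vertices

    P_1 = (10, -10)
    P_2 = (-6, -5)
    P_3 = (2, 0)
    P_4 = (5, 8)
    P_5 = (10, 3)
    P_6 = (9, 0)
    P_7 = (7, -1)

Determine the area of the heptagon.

Apply Gauss's area formula: 2A = Σ (x_i·y_{i+1} − x_{i+1}·y_i), indices taken mod 7.
Σ = (-110) + (10) + (16) + (-65) + (-27) + (-9) + (-60) = -245
Area = |Σ|/2 = 122.5.

122.5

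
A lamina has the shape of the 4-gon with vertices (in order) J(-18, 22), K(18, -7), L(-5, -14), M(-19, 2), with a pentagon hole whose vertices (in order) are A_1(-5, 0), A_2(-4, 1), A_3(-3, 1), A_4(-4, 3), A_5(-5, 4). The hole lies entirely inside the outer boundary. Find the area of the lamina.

603.5

Outer boundary:
Apply the shoelace (surveyor's) formula: 2A = Σ (x_i·y_{i+1} − x_{i+1}·y_i), indices taken mod 4.
J→K: (-18)(-7) − (18)(22) = -270
K→L: (18)(-14) − (-5)(-7) = -287
L→M: (-5)(2) − (-19)(-14) = -276
M→J: (-19)(22) − (-18)(2) = -382
Σ = -1215
Area = |Σ|/2 = 607.5.
Hole:
Apply the surveyor's formula: 2A = Σ (x_i·y_{i+1} − x_{i+1}·y_i), indices taken mod 5.
A_1→A_2: (-5)(1) − (-4)(0) = -5
A_2→A_3: (-4)(1) − (-3)(1) = -1
A_3→A_4: (-3)(3) − (-4)(1) = -5
A_4→A_5: (-4)(4) − (-5)(3) = -1
A_5→A_1: (-5)(0) − (-5)(4) = 20
Σ = 8
Area = |Σ|/2 = 4.
Net area = 607.5 − 4 = 603.5.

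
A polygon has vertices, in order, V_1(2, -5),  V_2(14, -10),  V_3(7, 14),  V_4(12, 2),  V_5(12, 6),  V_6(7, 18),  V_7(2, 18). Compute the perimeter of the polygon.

96

|V_1V_2| = √((12)² + (-5)²) = √169 = 13
|V_2V_3| = √((-7)² + (24)²) = √625 = 25
|V_3V_4| = √((5)² + (-12)²) = √169 = 13
|V_4V_5| = √((0)² + (4)²) = √16 = 4
|V_5V_6| = √((-5)² + (12)²) = √169 = 13
|V_6V_7| = √((-5)² + (0)²) = √25 = 5
|V_7V_1| = √((0)² + (-23)²) = √529 = 23
Perimeter = 13 + 25 + 13 + 4 + 13 + 5 + 23 = 96.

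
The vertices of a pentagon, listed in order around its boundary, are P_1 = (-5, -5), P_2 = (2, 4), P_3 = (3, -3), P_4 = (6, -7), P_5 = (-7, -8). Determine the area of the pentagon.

Σ = (-10) + (-18) + (-3) + (-97) + (-5) = -133
Area = |Σ|/2 = 66.5.

66.5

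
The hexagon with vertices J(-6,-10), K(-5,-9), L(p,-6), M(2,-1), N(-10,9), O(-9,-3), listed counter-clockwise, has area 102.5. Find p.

Write out the shoelace sum; only the two edges meeting at L involve p:
2·Area = [((-5)·(-6) − p·(-9)) + (p·(-1) − 2·(-6))] + 195
       = 8·p + 237 = 205
⇒ p = -4.

-4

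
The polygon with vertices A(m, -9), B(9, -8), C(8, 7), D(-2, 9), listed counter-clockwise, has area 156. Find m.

0

The doubled signed area Σ (x_i y_{i+1} − x_{i+1} y_i) is linear in m.
With m=0 it equals 312; the coefficient of m is -17 (from the two edges through A).
So -17·m + 312 = 2·156 = 312 ⇒ m = 0.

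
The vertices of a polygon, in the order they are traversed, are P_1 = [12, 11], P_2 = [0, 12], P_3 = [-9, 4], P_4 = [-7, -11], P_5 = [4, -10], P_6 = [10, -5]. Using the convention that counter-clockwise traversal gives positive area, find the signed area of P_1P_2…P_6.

Σ = (144) + (108) + (127) + (114) + (80) + (170) = 743
Signed area = Σ/2 = 371.5 (positive ⇒ counter-clockwise traversal).

371.5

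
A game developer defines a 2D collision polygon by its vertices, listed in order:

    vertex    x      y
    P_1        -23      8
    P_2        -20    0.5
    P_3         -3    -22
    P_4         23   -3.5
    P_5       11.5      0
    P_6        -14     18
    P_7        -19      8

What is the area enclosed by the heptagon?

807.875

Apply the shoelace formula: 2A = Σ (x_i·y_{i+1} − x_{i+1}·y_i), indices taken mod 7.
Σ = (148.5) + (441.5) + (516.5) + (40.25) + (207) + (230) + (32) = 1615.75
Area = |Σ|/2 = 807.875.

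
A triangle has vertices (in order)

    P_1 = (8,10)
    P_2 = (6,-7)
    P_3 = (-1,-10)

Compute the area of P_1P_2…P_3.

56.5

Apply the shoelace formula: 2A = Σ (x_i·y_{i+1} − x_{i+1}·y_i), indices taken mod 3.
Σ = (-116) + (-67) + (70) = -113
Area = |Σ|/2 = 56.5.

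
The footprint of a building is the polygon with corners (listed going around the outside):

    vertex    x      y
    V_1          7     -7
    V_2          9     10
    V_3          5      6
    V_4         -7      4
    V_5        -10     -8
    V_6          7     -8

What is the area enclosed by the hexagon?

219

Apply the shoelace (surveyor's) formula: 2A = Σ (x_i·y_{i+1} − x_{i+1}·y_i), indices taken mod 6.
Cross-terms: 133, 4, 62, 96, 136, 7  ⇒  Σ = 438
Area = |Σ|/2 = 219.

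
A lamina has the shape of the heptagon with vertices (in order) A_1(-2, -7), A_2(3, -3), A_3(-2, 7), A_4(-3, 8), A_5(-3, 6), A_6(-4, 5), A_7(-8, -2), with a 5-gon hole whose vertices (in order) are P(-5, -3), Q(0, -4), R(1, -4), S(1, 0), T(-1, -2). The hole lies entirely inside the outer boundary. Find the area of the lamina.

Outer boundary:
Σ = (27) + (15) + (5) + (6) + (9) + (48) + (52) = 162
Area = |Σ|/2 = 81.
Hole:
Apply the shoelace formula: 2A = Σ (x_i·y_{i+1} − x_{i+1}·y_i), indices taken mod 5.
P→Q: (-5)(-4) − (0)(-3) = 20
Q→R: (0)(-4) − (1)(-4) = 4
R→S: (1)(0) − (1)(-4) = 4
S→T: (1)(-2) − (-1)(0) = -2
T→P: (-1)(-3) − (-5)(-2) = -7
Σ = 19
Area = |Σ|/2 = 9.5.
Net area = 81 − 9.5 = 71.5.

71.5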